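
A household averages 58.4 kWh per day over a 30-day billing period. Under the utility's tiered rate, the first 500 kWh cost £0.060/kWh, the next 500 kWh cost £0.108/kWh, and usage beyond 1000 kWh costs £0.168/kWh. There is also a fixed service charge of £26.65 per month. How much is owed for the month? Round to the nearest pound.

Usage = 58.4 kWh/day × 30 days = 1752 kWh
First 500 kWh × £0.060 = £30.00
Next 500 kWh × £0.108 = £54.00
Remaining 752 kWh × £0.168 = £126.34
Energy charge = £210.34; + service £26.65 = £236.99 ≈ £237

£237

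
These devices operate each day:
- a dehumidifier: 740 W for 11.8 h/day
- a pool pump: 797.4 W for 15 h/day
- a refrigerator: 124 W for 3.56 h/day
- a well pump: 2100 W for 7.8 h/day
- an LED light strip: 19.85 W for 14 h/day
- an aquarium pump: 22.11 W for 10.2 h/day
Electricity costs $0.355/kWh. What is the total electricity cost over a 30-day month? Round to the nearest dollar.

dehumidifier: 740 W × 11.8 h × 30 d = 261,960 Wh = 262 kWh
pool pump: 797.4 W × 15 h × 30 d = 358,830 Wh = 358.8 kWh
refrigerator: 124 W × 3.56 h × 30 d = 13,243 Wh = 13.24 kWh
well pump: 2100 W × 7.8 h × 30 d = 491,400 Wh = 491.4 kWh
LED light strip: 19.85 W × 14 h × 30 d = 8,337 Wh = 8.337 kWh
aquarium pump: 22.11 W × 10.2 h × 30 d = 6,766 Wh = 6.766 kWh
Total energy = 262 + 358.8 + 13.24 + 491.4 + 8.337 + 6.766 = 1,141 kWh
Cost = 1,141 kWh × $0.355 = $404.89 ≈ $405

$405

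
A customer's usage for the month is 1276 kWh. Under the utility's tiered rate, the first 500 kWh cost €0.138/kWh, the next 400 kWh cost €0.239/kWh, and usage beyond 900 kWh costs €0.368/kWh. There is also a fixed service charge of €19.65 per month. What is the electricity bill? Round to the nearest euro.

€323

First 500 kWh × €0.138 = €69.00
Next 400 kWh × €0.239 = €95.60
Remaining 376 kWh × €0.368 = €138.37
Energy charge = €302.97; + service €19.65 = €322.62 ≈ €323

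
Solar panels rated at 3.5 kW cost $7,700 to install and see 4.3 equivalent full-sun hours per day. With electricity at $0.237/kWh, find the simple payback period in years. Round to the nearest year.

Daily generation = 3.5 kW × 4.3 h = 15.05 kWh
Annual generation = 15.05 × 365 = 5493.2 kWh
Annual savings = 5493.2 × $0.237 = $1,301.90
Payback = $7,700 / $1,301.90 = 5.91 years

6 years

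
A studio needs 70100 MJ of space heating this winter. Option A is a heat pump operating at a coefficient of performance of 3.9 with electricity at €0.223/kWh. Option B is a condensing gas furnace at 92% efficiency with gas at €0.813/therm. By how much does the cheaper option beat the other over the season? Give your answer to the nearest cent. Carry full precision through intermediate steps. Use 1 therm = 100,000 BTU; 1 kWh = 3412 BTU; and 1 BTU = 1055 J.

Heat load = 70100 MJ = 70,100,000,000 J / 1055 = 66,445,498 BTU
Gas: input = 66,445,498 / 0.920 = 72,223,367 BTU = 722.2 therm → 722.2 × €0.813 = €587.18
Heat pump: 66,445,498 BTU / 3412 = 19,470 kWh heat; / 3.9 = 4,993 kWh in → × €0.223 = €1,113.52
Difference = |€587.18 − €1,113.52| = €526.34

€526.34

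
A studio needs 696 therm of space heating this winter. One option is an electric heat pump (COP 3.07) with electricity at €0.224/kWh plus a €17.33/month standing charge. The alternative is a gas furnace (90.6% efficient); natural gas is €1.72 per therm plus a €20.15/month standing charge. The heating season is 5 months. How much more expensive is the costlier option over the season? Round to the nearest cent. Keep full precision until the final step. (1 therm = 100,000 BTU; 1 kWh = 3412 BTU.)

€152.94

Heat load = 696 therm × 100,000 = 69,600,000 BTU
Gas: input = 69,600,000 / 0.906 = 76,821,192 BTU = 768.2 therm → 768.2 × €1.72 = €1,321.32; + 5 × €20.15 standing = €1,422.07
Heat pump: 69,600,000 BTU / 3412 = 20,400 kWh heat; / 3.07 = 6,644 kWh in → × €0.224 = €1,488.37; + 5 × €17.33 standing = €1,575.02
Difference = |€1,422.07 − €1,575.02| = €152.94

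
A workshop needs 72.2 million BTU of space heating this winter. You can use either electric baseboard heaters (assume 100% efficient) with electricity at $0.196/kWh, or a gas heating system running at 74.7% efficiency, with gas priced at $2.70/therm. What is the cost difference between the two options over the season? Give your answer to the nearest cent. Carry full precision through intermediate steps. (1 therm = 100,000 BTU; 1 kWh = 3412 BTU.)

Heat load = 72.2 × 10⁶ BTU = 72,200,000 BTU
Gas: input = 72,200,000 / 0.747 = 96,653,280 BTU = 966.5 therm → 966.5 × $2.70 = $2,609.64
Electric: 72,200,000 BTU / 3412 = 21,160 kWh → × $0.196 = $4,147.48
Difference = |$2,609.64 − $4,147.48| = $1,537.84

$1537.84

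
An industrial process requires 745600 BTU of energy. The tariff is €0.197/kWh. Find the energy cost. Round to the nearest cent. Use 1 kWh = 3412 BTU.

€43.05

745600 BTU × (0.00029308 kWh/BTU) = 218.5 kWh
Cost = 218.5 kWh × €0.197/kWh = €43.05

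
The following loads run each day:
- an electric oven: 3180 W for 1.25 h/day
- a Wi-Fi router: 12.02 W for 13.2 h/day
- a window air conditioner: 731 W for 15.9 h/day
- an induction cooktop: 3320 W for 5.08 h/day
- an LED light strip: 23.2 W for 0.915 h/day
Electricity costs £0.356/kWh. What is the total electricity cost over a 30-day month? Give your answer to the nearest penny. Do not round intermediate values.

electric oven: 3180 W × 1.25 h × 30 d = 119,250 Wh = 119.2 kWh
Wi-Fi router: 12.02 W × 13.2 h × 30 d = 4,760 Wh = 4.76 kWh
window air conditioner: 731 W × 15.9 h × 30 d = 348,687 Wh = 348.7 kWh
induction cooktop: 3320 W × 5.08 h × 30 d = 505,968 Wh = 506 kWh
LED light strip: 23.2 W × 0.915 h × 30 d = 637 Wh = 0.6368 kWh
Total energy = 119.2 + 4.76 + 348.7 + 506 + 0.6368 = 979.3 kWh
Cost = 979.3 kWh × £0.356 = £348.63

£348.63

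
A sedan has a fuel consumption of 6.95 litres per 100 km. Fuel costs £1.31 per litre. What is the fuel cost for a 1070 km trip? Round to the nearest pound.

£97

Fuel = 6.95 L/100 km × 1070 km / 100 = 74.36 L
Cost = 74.36 L × £1.31/L = £97.42 ≈ £97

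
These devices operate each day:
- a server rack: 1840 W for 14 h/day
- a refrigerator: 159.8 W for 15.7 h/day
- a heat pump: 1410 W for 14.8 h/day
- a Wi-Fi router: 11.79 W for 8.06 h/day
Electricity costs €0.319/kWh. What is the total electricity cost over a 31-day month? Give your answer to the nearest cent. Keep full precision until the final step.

€486.85

server rack: 1840 W × 14 h × 31 d = 798,560 Wh = 798.6 kWh
refrigerator: 159.8 W × 15.7 h × 31 d = 77,775 Wh = 77.77 kWh
heat pump: 1410 W × 14.8 h × 31 d = 646,908 Wh = 646.9 kWh
Wi-Fi router: 11.79 W × 8.06 h × 31 d = 2,946 Wh = 2.946 kWh
Total energy = 798.6 + 77.77 + 646.9 + 2.946 = 1,526 kWh
Cost = 1,526 kWh × €0.319 = €486.85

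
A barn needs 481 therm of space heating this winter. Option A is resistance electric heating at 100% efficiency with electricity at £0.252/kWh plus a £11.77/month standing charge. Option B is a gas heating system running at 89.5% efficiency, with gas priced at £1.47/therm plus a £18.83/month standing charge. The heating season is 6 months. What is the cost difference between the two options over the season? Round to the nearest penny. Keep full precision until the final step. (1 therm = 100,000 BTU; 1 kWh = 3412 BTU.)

£2720.14

Heat load = 481 therm × 100,000 = 48,100,000 BTU
Gas: input = 48,100,000 / 0.895 = 53,743,017 BTU = 537.4 therm → 537.4 × £1.47 = £790.02; + 6 × £18.83 standing = £903.00
Electric: 48,100,000 BTU / 3412 = 14,100 kWh → × £0.252 = £3,552.52; + 6 × £11.77 standing = £3,623.14
Difference = |£903.00 − £3,623.14| = £2,720.14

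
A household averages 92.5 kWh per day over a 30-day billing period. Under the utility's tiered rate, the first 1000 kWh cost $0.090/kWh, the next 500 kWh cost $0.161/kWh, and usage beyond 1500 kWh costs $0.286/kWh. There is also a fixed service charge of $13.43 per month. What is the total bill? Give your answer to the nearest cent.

Usage = 92.5 kWh/day × 30 days = 2775 kWh
First 1000 kWh × $0.090 = $90.00
Next 500 kWh × $0.161 = $80.50
Remaining 1275 kWh × $0.286 = $364.65
Energy charge = $535.15; + service $13.43 = $548.58

$548.58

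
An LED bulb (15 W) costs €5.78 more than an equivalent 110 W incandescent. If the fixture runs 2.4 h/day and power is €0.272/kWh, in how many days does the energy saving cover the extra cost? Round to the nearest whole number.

93 days

Power saved = 110 − 15 = 95 W
Daily energy saved = 95 W × 2.4 h = 228 Wh = 0.228 kWh
Daily savings = 0.228 × €0.272 = €0.0620
Payback = €5.78 / €0.0620 per day = 93.2 days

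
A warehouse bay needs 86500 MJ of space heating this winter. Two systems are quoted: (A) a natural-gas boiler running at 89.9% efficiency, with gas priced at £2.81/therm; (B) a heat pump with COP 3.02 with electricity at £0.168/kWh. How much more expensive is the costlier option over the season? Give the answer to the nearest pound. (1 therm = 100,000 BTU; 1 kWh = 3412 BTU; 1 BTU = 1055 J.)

£1226

Heat load = 86500 MJ = 86,500,000,000 J / 1055 = 81,990,521 BTU
Gas: input = 81,990,521 / 0.899 = 91,201,915 BTU = 912 therm → 912 × £2.81 = £2,562.77
Heat pump: 81,990,521 BTU / 3412 = 24,030 kWh heat; / 3.02 = 7,957 kWh in → × £0.168 = £1,336.77
Difference = |£2,562.77 − £1,336.77| = £1,226.00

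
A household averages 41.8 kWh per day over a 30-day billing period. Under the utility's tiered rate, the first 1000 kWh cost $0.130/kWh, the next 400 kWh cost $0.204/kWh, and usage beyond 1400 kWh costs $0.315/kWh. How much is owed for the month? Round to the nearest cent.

$181.82

Usage = 41.8 kWh/day × 30 days = 1254 kWh
First 1000 kWh × $0.130 = $130.00
Next 254 kWh × $0.204 = $51.82
Remaining tier: 0 kWh (not reached)
Total = $181.82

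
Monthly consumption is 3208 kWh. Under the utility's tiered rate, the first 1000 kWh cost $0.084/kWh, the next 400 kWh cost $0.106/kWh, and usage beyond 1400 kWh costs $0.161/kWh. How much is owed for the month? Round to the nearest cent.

First 1000 kWh × $0.084 = $84.00
Next 400 kWh × $0.106 = $42.40
Remaining 1808 kWh × $0.161 = $291.09
Total = $417.49

$417.49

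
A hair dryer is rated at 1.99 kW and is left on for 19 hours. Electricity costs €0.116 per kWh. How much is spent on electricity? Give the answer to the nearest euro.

Energy = 1990 W × 19 h = 37,810 Wh = 37.81 kWh
Cost = 37.81 kWh × €0.116/kWh = €4.39 ≈ €4

€4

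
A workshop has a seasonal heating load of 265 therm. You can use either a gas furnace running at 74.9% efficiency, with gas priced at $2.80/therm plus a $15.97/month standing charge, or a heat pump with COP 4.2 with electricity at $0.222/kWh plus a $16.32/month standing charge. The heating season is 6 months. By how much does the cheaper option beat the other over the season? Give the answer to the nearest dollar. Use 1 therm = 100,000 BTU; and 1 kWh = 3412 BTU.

$578

Heat load = 265 therm × 100,000 = 26,500,000 BTU
Gas: input = 26,500,000 / 0.749 = 35,380,507 BTU = 353.8 therm → 353.8 × $2.80 = $990.65; + 6 × $15.97 standing = $1,086.47
Heat pump: 26,500,000 BTU / 3412 = 7,767 kWh heat; / 4.2 = 1,849 kWh in → × $0.222 = $410.53; + 6 × $16.32 standing = $508.45
Difference = |$1,086.47 − $508.45| = $578.03 ≈ $578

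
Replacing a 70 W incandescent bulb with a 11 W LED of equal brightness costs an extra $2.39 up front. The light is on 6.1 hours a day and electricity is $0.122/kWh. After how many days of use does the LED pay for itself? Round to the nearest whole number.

Power saved = 70 − 11 = 59 W
Daily energy saved = 59 W × 6.1 h = 359.9 Wh = 0.3599 kWh
Daily savings = 0.3599 × $0.122 = $0.0439
Payback = $2.39 / $0.0439 per day = 54.43 days

54 days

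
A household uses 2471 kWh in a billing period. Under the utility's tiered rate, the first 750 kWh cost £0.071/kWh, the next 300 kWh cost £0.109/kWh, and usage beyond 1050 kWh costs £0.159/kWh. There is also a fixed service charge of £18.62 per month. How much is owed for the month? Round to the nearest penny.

£330.51

First 750 kWh × £0.071 = £53.25
Next 300 kWh × £0.109 = £32.70
Remaining 1421 kWh × £0.159 = £225.94
Energy charge = £311.89; + service £18.62 = £330.51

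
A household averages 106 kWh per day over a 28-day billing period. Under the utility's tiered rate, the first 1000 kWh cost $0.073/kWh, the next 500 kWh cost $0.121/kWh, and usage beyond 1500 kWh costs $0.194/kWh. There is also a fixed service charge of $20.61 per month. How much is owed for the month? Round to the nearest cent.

$438.90

Usage = 106 kWh/day × 28 days = 2968 kWh
First 1000 kWh × $0.073 = $73.00
Next 500 kWh × $0.121 = $60.50
Remaining 1468 kWh × $0.194 = $284.79
Energy charge = $418.29; + service $20.61 = $438.90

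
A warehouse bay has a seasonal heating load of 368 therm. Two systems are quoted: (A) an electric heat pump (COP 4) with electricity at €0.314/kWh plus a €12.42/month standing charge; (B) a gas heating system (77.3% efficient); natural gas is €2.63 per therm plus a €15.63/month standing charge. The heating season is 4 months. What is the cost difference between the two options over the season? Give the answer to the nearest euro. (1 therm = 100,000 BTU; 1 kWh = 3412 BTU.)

€418

Heat load = 368 therm × 100,000 = 36,800,000 BTU
Gas: input = 36,800,000 / 0.773 = 47,606,727 BTU = 476.1 therm → 476.1 × €2.63 = €1,252.06; + 4 × €15.63 standing = €1,314.58
Heat pump: 36,800,000 BTU / 3412 = 10,790 kWh heat; / 4 = 2,696 kWh in → × €0.314 = €846.66; + 4 × €12.42 standing = €896.34
Difference = |€1,314.58 − €896.34| = €418.24 ≈ €418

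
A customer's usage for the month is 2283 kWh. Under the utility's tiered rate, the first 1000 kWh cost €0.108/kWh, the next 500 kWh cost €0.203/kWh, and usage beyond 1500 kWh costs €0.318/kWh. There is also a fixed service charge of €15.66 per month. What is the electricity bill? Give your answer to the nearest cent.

First 1000 kWh × €0.108 = €108.00
Next 500 kWh × €0.203 = €101.50
Remaining 783 kWh × €0.318 = €248.99
Energy charge = €458.49; + service €15.66 = €474.15

€474.15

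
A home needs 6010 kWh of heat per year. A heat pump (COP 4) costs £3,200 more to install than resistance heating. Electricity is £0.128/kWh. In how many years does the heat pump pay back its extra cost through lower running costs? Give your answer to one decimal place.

Resistance: 6010 kWh × £0.128 = £769.28/yr
Heat pump: 6010 / 4 = 1502 kWh in → × £0.128 = £192.32/yr
Annual savings = £576.96
Payback = £3,200 / £576.96 = 5.55 years

5.5 years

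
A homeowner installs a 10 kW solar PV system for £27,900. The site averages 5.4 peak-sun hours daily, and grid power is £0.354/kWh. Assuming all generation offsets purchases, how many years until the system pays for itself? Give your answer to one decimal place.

4.0 years

Daily generation = 10 kW × 5.4 h = 54 kWh
Annual generation = 54 × 365 = 19710 kWh
Annual savings = 19710 × £0.354 = £6,977.34
Payback = £27,900 / £6,977.34 = 4 years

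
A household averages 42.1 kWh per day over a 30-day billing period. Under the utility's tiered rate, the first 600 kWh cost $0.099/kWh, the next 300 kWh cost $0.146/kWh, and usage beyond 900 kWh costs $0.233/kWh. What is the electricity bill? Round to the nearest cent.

$187.78

Usage = 42.1 kWh/day × 30 days = 1263 kWh
First 600 kWh × $0.099 = $59.40
Next 300 kWh × $0.146 = $43.80
Remaining 363 kWh × $0.233 = $84.58
Total = $187.78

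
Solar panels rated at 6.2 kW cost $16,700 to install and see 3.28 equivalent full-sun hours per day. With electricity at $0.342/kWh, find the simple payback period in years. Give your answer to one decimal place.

6.6 years

Daily generation = 6.2 kW × 3.28 h = 20.34 kWh
Annual generation = 20.34 × 365 = 7422.6 kWh
Annual savings = 7422.6 × $0.342 = $2,538.54
Payback = $16,700 / $2,538.54 = 6.58 years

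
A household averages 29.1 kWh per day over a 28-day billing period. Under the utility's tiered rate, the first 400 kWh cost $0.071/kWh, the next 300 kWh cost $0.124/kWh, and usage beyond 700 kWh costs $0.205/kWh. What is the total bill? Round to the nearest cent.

$89.13

Usage = 29.1 kWh/day × 28 days = 814.8 kWh
First 400 kWh × $0.071 = $28.40
Next 300 kWh × $0.124 = $37.20
Remaining 114.8 kWh × $0.205 = $23.53
Total = $89.13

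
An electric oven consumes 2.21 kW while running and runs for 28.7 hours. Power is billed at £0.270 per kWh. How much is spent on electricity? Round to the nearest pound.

£17

Energy = 2210 W × 28.7 h = 63,427 Wh = 63.43 kWh
Cost = 63.43 kWh × £0.270/kWh = £17.13 ≈ £17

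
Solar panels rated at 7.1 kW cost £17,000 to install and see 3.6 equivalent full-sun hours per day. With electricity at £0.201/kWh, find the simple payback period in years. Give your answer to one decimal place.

9.1 years

Daily generation = 7.1 kW × 3.6 h = 25.56 kWh
Annual generation = 25.56 × 365 = 9329.4 kWh
Annual savings = 9329.4 × £0.201 = £1,875.21
Payback = £17,000 / £1,875.21 = 9.07 years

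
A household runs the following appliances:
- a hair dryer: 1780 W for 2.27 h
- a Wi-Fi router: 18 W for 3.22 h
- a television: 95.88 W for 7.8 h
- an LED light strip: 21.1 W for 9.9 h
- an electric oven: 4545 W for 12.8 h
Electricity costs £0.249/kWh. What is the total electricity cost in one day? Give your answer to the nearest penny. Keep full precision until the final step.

hair dryer: 1780 W × 2.27 h = 4,041 Wh = 4.041 kWh
Wi-Fi router: 18 W × 3.22 h = 58 Wh = 0.05796 kWh
television: 95.88 W × 7.8 h = 748 Wh = 0.7479 kWh
LED light strip: 21.1 W × 9.9 h = 209 Wh = 0.2089 kWh
electric oven: 4545 W × 12.8 h = 58,176 Wh = 58.18 kWh
Total energy = 4.041 + 0.05796 + 0.7479 + 0.2089 + 58.18 = 63.23 kWh
Cost = 63.23 kWh × £0.249 = £15.74

£15.74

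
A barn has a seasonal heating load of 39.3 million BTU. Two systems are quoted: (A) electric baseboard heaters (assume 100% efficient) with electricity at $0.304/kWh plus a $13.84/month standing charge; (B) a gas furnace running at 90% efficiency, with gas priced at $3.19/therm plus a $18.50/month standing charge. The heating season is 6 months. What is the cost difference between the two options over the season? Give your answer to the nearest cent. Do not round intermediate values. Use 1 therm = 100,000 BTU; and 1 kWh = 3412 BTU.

$2080.60

Heat load = 39.3 × 10⁶ BTU = 39,300,000 BTU
Gas: input = 39,300,000 / 0.90 = 43,666,667 BTU = 436.7 therm → 436.7 × $3.19 = $1,392.97; + 6 × $18.50 standing = $1,503.97
Electric: 39,300,000 BTU / 3412 = 11,520 kWh → × $0.304 = $3,501.52; + 6 × $13.84 standing = $3,584.56
Difference = |$1,503.97 − $3,584.56| = $2,080.60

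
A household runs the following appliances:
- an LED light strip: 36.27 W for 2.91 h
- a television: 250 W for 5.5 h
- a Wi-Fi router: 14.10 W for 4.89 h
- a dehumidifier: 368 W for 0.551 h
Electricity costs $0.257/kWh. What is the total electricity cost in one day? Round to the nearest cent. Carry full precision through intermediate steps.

$0.45

LED light strip: 36.27 W × 2.91 h = 106 Wh = 0.1055 kWh
television: 250 W × 5.5 h = 1,375 Wh = 1.375 kWh
Wi-Fi router: 14.10 W × 4.89 h = 69 Wh = 0.06895 kWh
dehumidifier: 368 W × 0.551 h = 203 Wh = 0.2028 kWh
Total energy = 0.1055 + 1.375 + 0.06895 + 0.2028 = 1.752 kWh
Cost = 1.752 kWh × $0.257 = $0.45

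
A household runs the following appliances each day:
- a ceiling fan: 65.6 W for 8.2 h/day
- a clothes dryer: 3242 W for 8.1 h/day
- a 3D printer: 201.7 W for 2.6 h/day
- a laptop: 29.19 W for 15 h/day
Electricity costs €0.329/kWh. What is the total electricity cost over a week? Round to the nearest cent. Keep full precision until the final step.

€63.93

ceiling fan: 65.6 W × 8.2 h × 7 d = 3,765 Wh = 3.765 kWh
clothes dryer: 3242 W × 8.1 h × 7 d = 183,821 Wh = 183.8 kWh
3D printer: 201.7 W × 2.6 h × 7 d = 3,671 Wh = 3.671 kWh
laptop: 29.19 W × 15 h × 7 d = 3,065 Wh = 3.065 kWh
Total energy = 3.765 + 183.8 + 3.671 + 3.065 = 194.3 kWh
Cost = 194.3 kWh × €0.329 = €63.93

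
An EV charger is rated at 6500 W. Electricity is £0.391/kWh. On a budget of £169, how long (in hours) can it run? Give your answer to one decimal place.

Energy budget = £169 / £0.391 per kWh = 432.2 kWh = 432,225 Wh
Runtime = 432,225 Wh / 6500 W = 66.5 h

66.5 h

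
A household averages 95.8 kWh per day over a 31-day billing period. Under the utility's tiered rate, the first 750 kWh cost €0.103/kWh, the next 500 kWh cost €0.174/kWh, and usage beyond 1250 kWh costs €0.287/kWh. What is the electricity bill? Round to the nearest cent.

€657.83

Usage = 95.8 kWh/day × 31 days = 2969.8 kWh
First 750 kWh × €0.103 = €77.25
Next 500 kWh × €0.174 = €87.00
Remaining 1719.8 kWh × €0.287 = €493.58
Total = €657.83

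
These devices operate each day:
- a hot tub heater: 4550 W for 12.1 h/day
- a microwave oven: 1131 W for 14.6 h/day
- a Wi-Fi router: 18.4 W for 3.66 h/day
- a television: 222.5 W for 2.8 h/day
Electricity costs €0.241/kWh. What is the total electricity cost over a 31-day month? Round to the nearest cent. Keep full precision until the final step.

hot tub heater: 4550 W × 12.1 h × 31 d = 1,706,705 Wh = 1,707 kWh
microwave oven: 1131 W × 14.6 h × 31 d = 511,891 Wh = 511.9 kWh
Wi-Fi router: 18.4 W × 3.66 h × 31 d = 2,088 Wh = 2.088 kWh
television: 222.5 W × 2.8 h × 31 d = 19,313 Wh = 19.31 kWh
Total energy = 1,707 + 511.9 + 2.088 + 19.31 = 2,240 kWh
Cost = 2,240 kWh × €0.241 = €539.84

€539.84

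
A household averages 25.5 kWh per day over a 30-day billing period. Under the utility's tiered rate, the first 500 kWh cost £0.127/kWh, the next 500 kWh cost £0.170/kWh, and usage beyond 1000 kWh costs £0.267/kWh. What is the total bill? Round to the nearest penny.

£108.55

Usage = 25.5 kWh/day × 30 days = 765 kWh
First 500 kWh × £0.127 = £63.50
Next 265 kWh × £0.170 = £45.05
Remaining tier: 0 kWh (not reached)
Total = £108.55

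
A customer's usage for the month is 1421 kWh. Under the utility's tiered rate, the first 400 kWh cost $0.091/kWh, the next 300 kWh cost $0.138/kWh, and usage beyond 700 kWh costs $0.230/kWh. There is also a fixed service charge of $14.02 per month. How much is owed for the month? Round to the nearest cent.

$257.65

First 400 kWh × $0.091 = $36.40
Next 300 kWh × $0.138 = $41.40
Remaining 721 kWh × $0.230 = $165.83
Energy charge = $243.63; + service $14.02 = $257.65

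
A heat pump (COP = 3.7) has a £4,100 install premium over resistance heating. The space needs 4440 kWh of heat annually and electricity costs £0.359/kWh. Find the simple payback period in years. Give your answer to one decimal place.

3.5 years

Resistance: 4440 kWh × £0.359 = £1,593.96/yr
Heat pump: 4440 / 3.7 = 1200 kWh in → × £0.359 = £430.80/yr
Annual savings = £1,163.16
Payback = £4,100 / £1,163.16 = 3.52 years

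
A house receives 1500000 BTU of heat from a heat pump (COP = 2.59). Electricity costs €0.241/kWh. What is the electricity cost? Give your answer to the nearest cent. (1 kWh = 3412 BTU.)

Heat delivered = 1,500,000 BTU / 3412 = 439.6 kWh
Electrical input = 439.6 kWh / 2.59 = 169.7 kWh
Cost = 169.7 × €0.241/kWh = €40.91

€40.91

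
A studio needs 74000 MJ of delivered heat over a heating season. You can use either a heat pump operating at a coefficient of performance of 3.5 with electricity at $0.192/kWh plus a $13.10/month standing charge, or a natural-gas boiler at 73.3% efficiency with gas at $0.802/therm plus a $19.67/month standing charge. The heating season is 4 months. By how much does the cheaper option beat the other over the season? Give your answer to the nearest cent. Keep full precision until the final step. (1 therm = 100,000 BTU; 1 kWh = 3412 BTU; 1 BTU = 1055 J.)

$334.00

Heat load = 74000 MJ = 74,000,000,000 J / 1055 = 70,142,180 BTU
Gas: input = 70,142,180 / 0.733 = 95,691,924 BTU = 956.9 therm → 956.9 × $0.802 = $767.45; + 4 × $19.67 standing = $846.13
Heat pump: 70,142,180 BTU / 3412 = 20,560 kWh heat; / 3.5 = 5,874 kWh in → × $0.192 = $1,127.73; + 4 × $13.10 standing = $1,180.13
Difference = |$846.13 − $1,180.13| = $334.00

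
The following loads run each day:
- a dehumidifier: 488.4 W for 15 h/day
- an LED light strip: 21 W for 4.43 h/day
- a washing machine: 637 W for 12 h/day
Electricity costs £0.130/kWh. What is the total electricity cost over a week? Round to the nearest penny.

dehumidifier: 488.4 W × 15 h × 7 d = 51,282 Wh = 51.28 kWh
LED light strip: 21 W × 4.43 h × 7 d = 651 Wh = 0.6512 kWh
washing machine: 637 W × 12 h × 7 d = 53,508 Wh = 53.51 kWh
Total energy = 51.28 + 0.6512 + 53.51 = 105.4 kWh
Cost = 105.4 kWh × £0.130 = £13.71

£13.71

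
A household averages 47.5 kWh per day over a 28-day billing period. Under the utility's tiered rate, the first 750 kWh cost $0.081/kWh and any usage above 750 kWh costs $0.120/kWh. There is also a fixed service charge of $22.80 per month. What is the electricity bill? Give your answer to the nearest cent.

Usage = 47.5 kWh/day × 28 days = 1330 kWh
First 750 kWh × $0.081 = $60.75
Remaining 580 kWh × $0.120 = $69.60
Energy charge = $130.35; + service $22.80 = $153.15

$153.15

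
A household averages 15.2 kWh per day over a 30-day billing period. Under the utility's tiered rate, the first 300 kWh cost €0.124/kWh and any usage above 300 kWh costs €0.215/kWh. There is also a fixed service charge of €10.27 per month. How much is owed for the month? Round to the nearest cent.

€81.01

Usage = 15.2 kWh/day × 30 days = 456 kWh
First 300 kWh × €0.124 = €37.20
Remaining 156 kWh × €0.215 = €33.54
Energy charge = €70.74; + service €10.27 = €81.01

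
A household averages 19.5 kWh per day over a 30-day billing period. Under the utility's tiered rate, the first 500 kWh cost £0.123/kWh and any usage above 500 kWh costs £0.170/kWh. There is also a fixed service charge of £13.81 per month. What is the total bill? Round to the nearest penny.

£89.76

Usage = 19.5 kWh/day × 30 days = 585 kWh
First 500 kWh × £0.123 = £61.50
Remaining 85 kWh × £0.170 = £14.45
Energy charge = £75.95; + service £13.81 = £89.76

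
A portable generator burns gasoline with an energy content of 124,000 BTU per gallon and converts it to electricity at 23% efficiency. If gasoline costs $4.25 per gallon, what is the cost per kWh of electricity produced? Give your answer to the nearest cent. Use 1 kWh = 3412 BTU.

$0.51

Electrical output per gallon = 124,000 BTU × 0.23 / 3412 BTU/kWh = 8.359 kWh
Cost per kWh = $4.25 / 8.359 kWh = $0.508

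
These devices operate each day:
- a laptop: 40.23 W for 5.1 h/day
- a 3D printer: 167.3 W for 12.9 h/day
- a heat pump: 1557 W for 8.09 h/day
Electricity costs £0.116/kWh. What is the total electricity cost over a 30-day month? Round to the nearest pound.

£52

laptop: 40.23 W × 5.1 h × 30 d = 6,155 Wh = 6.155 kWh
3D printer: 167.3 W × 12.9 h × 30 d = 64,745 Wh = 64.75 kWh
heat pump: 1557 W × 8.09 h × 30 d = 377,884 Wh = 377.9 kWh
Total energy = 6.155 + 64.75 + 377.9 = 448.8 kWh
Cost = 448.8 kWh × £0.116 = £52.06 ≈ £52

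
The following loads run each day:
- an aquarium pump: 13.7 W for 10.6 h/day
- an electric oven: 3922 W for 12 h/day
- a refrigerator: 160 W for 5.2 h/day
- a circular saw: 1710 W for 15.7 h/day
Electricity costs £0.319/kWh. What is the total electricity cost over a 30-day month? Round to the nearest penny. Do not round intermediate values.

aquarium pump: 13.7 W × 10.6 h × 30 d = 4,357 Wh = 4.357 kWh
electric oven: 3922 W × 12 h × 30 d = 1,411,920 Wh = 1,412 kWh
refrigerator: 160 W × 5.2 h × 30 d = 24,960 Wh = 24.96 kWh
circular saw: 1710 W × 15.7 h × 30 d = 805,410 Wh = 805.4 kWh
Total energy = 4.357 + 1,412 + 24.96 + 805.4 = 2,247 kWh
Cost = 2,247 kWh × £0.319 = £716.68

£716.68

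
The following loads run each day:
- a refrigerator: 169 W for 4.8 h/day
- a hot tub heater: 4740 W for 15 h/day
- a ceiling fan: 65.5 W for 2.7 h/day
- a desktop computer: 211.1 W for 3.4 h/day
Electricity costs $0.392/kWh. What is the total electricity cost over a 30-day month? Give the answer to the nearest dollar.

$856

refrigerator: 169 W × 4.8 h × 30 d = 24,336 Wh = 24.34 kWh
hot tub heater: 4740 W × 15 h × 30 d = 2,133,000 Wh = 2,133 kWh
ceiling fan: 65.5 W × 2.7 h × 30 d = 5,306 Wh = 5.306 kWh
desktop computer: 211.1 W × 3.4 h × 30 d = 21,532 Wh = 21.53 kWh
Total energy = 24.34 + 2,133 + 5.306 + 21.53 = 2,184 kWh
Cost = 2,184 kWh × $0.392 = $856.20 ≈ $856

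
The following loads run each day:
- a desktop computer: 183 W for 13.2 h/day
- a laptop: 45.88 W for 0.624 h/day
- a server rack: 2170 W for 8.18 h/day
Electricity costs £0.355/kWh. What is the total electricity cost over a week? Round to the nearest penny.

desktop computer: 183 W × 13.2 h × 7 d = 16,909 Wh = 16.91 kWh
laptop: 45.88 W × 0.624 h × 7 d = 200 Wh = 0.2004 kWh
server rack: 2170 W × 8.18 h × 7 d = 124,254 Wh = 124.3 kWh
Total energy = 16.91 + 0.2004 + 124.3 = 141.4 kWh
Cost = 141.4 kWh × £0.355 = £50.18

£50.18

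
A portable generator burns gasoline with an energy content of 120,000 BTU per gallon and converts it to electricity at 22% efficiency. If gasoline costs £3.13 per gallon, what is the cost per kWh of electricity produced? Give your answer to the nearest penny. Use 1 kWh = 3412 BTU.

£0.40

Electrical output per gallon = 120,000 BTU × 0.22 / 3412 BTU/kWh = 7.737 kWh
Cost per kWh = £3.13 / 7.737 kWh = £0.405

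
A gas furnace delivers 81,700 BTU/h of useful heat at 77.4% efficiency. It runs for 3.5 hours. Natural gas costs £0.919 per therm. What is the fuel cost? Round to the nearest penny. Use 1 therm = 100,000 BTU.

£3.40

Heat delivered = 81,700 BTU/h × 3.5 h = 285,950 BTU
Gas input = 285,950 / 0.774 = 369,444 BTU
= 369,444 / 100,000 = 3.694 therm
Cost = 3.694 × £0.919/therm = £3.40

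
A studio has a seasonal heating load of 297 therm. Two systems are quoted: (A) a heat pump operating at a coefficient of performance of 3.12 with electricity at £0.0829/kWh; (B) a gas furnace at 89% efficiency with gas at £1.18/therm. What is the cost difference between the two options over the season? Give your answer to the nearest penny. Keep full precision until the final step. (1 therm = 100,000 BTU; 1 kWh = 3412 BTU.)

Heat load = 297 therm × 100,000 = 29,700,000 BTU
Gas: input = 29,700,000 / 0.89 = 33,370,787 BTU = 333.7 therm → 333.7 × £1.18 = £393.78
Heat pump: 29,700,000 BTU / 3412 = 8,705 kWh heat; / 3.12 = 2,790 kWh in → × £0.0829 = £231.28
Difference = |£393.78 − £231.28| = £162.49

£162.49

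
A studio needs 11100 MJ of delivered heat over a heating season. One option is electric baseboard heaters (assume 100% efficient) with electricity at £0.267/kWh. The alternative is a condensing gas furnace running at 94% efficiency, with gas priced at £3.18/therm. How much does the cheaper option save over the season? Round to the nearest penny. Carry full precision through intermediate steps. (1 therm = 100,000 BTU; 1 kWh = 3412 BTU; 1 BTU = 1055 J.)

Heat load = 11100 MJ = 11,100,000,000 J / 1055 = 10,521,327 BTU
Gas: input = 10,521,327 / 0.94 = 11,192,901 BTU = 111.9 therm → 111.9 × £3.18 = £355.93
Electric: 10,521,327 BTU / 3412 = 3,084 kWh → × £0.267 = £823.33
Difference = |£355.93 − £823.33| = £467.39

£467.39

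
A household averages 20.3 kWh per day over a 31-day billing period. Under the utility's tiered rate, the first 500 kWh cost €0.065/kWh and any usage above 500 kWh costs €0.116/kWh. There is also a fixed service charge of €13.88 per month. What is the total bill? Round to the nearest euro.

Usage = 20.3 kWh/day × 31 days = 629.3 kWh
First 500 kWh × €0.065 = €32.50
Remaining 129.3 kWh × €0.116 = €15.00
Energy charge = €47.50; + service €13.88 = €61.38 ≈ €61

€61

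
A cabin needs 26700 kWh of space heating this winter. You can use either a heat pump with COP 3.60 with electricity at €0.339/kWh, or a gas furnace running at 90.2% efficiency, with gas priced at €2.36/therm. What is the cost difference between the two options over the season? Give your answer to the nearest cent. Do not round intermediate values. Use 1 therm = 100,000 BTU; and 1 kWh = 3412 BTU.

Heat load = 26700 kWh × 3412 = 91,100,400 BTU
Gas: input = 91,100,400 / 0.902 = 100,998,226 BTU = 1,010 therm → 1,010 × €2.36 = €2,383.56
Heat pump: 91,100,400 BTU / 3412 = 26,700 kWh heat; / 3.60 = 7,417 kWh in → × €0.339 = €2,514.25
Difference = |€2,383.56 − €2,514.25| = €130.69

€130.69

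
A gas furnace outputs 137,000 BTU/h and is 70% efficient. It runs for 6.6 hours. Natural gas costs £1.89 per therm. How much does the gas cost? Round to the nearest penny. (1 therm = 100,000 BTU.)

Heat delivered = 137,000 BTU/h × 6.6 h = 904,200 BTU
Gas input = 904,200 / 0.70 = 1,291,714 BTU
= 1,291,714 / 100,000 = 12.92 therm
Cost = 12.92 × £1.89/therm = £24.41

£24.41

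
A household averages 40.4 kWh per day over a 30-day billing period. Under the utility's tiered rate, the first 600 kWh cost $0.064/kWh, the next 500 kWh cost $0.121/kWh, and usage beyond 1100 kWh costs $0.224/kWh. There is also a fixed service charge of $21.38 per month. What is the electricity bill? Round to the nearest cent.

Usage = 40.4 kWh/day × 30 days = 1212 kWh
First 600 kWh × $0.064 = $38.40
Next 500 kWh × $0.121 = $60.50
Remaining 112 kWh × $0.224 = $25.09
Energy charge = $123.99; + service $21.38 = $145.37

$145.37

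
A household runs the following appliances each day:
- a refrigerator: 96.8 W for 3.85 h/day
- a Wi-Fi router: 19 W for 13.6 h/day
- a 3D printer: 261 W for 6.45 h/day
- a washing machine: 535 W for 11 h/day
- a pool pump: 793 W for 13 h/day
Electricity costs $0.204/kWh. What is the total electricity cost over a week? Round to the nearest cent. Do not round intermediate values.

refrigerator: 96.8 W × 3.85 h × 7 d = 2,609 Wh = 2.609 kWh
Wi-Fi router: 19 W × 13.6 h × 7 d = 1,809 Wh = 1.809 kWh
3D printer: 261 W × 6.45 h × 7 d = 11,784 Wh = 11.78 kWh
washing machine: 535 W × 11 h × 7 d = 41,195 Wh = 41.2 kWh
pool pump: 793 W × 13 h × 7 d = 72,163 Wh = 72.16 kWh
Total energy = 2.609 + 1.809 + 11.78 + 41.2 + 72.16 = 129.6 kWh
Cost = 129.6 kWh × $0.204 = $26.43

$26.43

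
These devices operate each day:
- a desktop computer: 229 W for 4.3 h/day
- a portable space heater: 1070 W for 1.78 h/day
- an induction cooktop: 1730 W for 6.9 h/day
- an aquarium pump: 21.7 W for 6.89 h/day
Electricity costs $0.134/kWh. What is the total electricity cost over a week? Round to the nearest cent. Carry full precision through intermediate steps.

desktop computer: 229 W × 4.3 h × 7 d = 6,893 Wh = 6.893 kWh
portable space heater: 1070 W × 1.78 h × 7 d = 13,332 Wh = 13.33 kWh
induction cooktop: 1730 W × 6.9 h × 7 d = 83,559 Wh = 83.56 kWh
aquarium pump: 21.7 W × 6.89 h × 7 d = 1,047 Wh = 1.047 kWh
Total energy = 6.893 + 13.33 + 83.56 + 1.047 = 104.8 kWh
Cost = 104.8 kWh × $0.134 = $14.05

$14.05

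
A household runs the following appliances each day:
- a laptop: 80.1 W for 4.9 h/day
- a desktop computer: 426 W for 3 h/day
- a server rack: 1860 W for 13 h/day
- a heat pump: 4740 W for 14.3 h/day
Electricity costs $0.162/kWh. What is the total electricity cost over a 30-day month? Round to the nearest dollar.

laptop: 80.1 W × 4.9 h × 30 d = 11,775 Wh = 11.77 kWh
desktop computer: 426 W × 3 h × 30 d = 38,340 Wh = 38.34 kWh
server rack: 1860 W × 13 h × 30 d = 725,400 Wh = 725.4 kWh
heat pump: 4740 W × 14.3 h × 30 d = 2,033,460 Wh = 2,033 kWh
Total energy = 11.77 + 38.34 + 725.4 + 2,033 = 2,809 kWh
Cost = 2,809 kWh × $0.162 = $455.05 ≈ $455

$455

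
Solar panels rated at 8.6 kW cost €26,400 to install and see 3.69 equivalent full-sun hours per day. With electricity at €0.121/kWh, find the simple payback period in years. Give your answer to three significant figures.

Daily generation = 8.6 kW × 3.69 h = 31.73 kWh
Annual generation = 31.73 × 365 = 11583 kWh
Annual savings = 11583 × €0.121 = €1,401.53
Payback = €26,400 / €1,401.53 = 18.8 years

18.8 years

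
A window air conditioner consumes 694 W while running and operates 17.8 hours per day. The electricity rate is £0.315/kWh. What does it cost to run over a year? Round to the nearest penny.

Energy = 694 W × 17.8 h/day × 365 days = 4,508,918 Wh = 4,509 kWh
Cost = 4,509 kWh × £0.315/kWh = £1,420.31

£1420.31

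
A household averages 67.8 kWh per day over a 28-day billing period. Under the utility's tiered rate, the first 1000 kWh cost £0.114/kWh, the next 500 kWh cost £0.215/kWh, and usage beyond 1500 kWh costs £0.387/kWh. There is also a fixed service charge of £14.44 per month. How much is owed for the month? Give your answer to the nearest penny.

Usage = 67.8 kWh/day × 28 days = 1898.4 kWh
First 1000 kWh × £0.114 = £114.00
Next 500 kWh × £0.215 = £107.50
Remaining 398.4 kWh × £0.387 = £154.18
Energy charge = £375.68; + service £14.44 = £390.12

£390.12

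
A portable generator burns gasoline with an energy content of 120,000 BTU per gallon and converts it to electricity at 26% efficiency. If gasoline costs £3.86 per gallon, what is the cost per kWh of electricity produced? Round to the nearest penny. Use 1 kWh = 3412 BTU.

£0.42

Electrical output per gallon = 120,000 BTU × 0.26 / 3412 BTU/kWh = 9.144 kWh
Cost per kWh = £3.86 / 9.144 kWh = £0.422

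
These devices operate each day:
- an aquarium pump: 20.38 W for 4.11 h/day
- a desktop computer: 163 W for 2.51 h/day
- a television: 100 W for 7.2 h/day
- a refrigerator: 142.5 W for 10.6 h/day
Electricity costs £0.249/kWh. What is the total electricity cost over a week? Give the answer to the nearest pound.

aquarium pump: 20.38 W × 4.11 h × 7 d = 586 Wh = 0.5863 kWh
desktop computer: 163 W × 2.51 h × 7 d = 2,864 Wh = 2.864 kWh
television: 100 W × 7.2 h × 7 d = 5,040 Wh = 5.04 kWh
refrigerator: 142.5 W × 10.6 h × 7 d = 10,574 Wh = 10.57 kWh
Total energy = 0.5863 + 2.864 + 5.04 + 10.57 = 19.06 kWh
Cost = 19.06 kWh × £0.249 = £4.75 ≈ £5

£5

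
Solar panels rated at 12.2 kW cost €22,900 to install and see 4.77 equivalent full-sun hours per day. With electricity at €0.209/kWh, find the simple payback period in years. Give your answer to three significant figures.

5.16 years

Daily generation = 12.2 kW × 4.77 h = 58.19 kWh
Annual generation = 58.19 × 365 = 21241 kWh
Annual savings = 21241 × €0.209 = €4,439.33
Payback = €22,900 / €4,439.33 = 5.16 years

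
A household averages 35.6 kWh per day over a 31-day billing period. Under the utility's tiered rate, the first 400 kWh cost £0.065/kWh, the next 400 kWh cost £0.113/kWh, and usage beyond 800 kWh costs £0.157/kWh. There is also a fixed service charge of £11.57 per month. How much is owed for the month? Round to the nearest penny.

Usage = 35.6 kWh/day × 31 days = 1103.6 kWh
First 400 kWh × £0.065 = £26.00
Next 400 kWh × £0.113 = £45.20
Remaining 303.6 kWh × £0.157 = £47.67
Energy charge = £118.87; + service £11.57 = £130.44

£130.44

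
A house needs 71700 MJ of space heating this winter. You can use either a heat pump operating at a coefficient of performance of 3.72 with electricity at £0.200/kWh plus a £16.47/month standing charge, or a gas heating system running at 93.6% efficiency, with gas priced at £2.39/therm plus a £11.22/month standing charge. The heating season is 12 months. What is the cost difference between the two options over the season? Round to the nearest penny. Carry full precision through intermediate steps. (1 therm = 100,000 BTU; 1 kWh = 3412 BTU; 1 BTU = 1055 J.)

Heat load = 71700 MJ = 71,700,000,000 J / 1055 = 67,962,085 BTU
Gas: input = 67,962,085 / 0.936 = 72,609,066 BTU = 726.1 therm → 726.1 × £2.39 = £1,735.36; + 12 × £11.22 standing = £1,870.00
Heat pump: 67,962,085 BTU / 3412 = 19,920 kWh heat; / 3.72 = 5,354 kWh in → × £0.200 = £1,070.89; + 12 × £16.47 standing = £1,268.53
Difference = |£1,870.00 − £1,268.53| = £601.47

£601.47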